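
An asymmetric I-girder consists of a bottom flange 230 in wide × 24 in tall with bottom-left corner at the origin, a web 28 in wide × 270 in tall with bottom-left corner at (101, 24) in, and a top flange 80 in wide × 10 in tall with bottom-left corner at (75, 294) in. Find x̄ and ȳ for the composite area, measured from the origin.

bottom flange: A = 230 × 24 = 5520.00, centroid at (115.00, 12.00).
web: A = 28 × 270 = 7560.00, centroid at (115.00, 159.00).
top flange: A = 80 × 10 = 800.00, centroid at (115.00, 299.00).
ΣA = 13880.00 in²
ΣAx̄ = (5520.00)(115.00) + (7560.00)(115.00) + (800.00)(115.00) = 1596200.00 in³
ΣAȳ = (5520.00)(12.00) + (7560.00)(159.00) + (800.00)(299.00) = 1507480.00 in³
x̄ = 1596200.00 / 13880.00 = 115.00 in
ȳ = 1507480.00 / 13880.00 = 108.61 in

x̄ = 115.00 in, ȳ = 108.61 in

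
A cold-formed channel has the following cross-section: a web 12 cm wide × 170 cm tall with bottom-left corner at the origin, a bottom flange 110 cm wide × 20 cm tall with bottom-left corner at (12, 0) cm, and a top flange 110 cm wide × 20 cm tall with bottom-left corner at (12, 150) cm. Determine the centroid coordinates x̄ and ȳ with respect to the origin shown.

x̄ = 47.68 cm, ȳ = 85.00 cm

web: A = 12 × 170 = 2040.00, centroid at (6.00, 85.00).
bottom flange: A = 110 × 20 = 2200.00, centroid at (67.00, 10.00).
top flange: A = 110 × 20 = 2200.00, centroid at (67.00, 160.00).
ΣA = 6440.00 cm², ΣAx̄ = 307040.00 cm³, ΣAȳ = 547400.00 cm³.
x̄ = 307040.00/6440.00 = 47.68 cm; ȳ = 547400.00/6440.00 = 85.00 cm.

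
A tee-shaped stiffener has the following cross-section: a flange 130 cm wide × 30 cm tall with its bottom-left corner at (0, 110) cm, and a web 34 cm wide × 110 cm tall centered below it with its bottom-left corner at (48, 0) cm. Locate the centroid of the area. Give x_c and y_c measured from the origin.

Part | A | x̄ᵢ | ȳᵢ | A·x̄ᵢ | A·ȳᵢ
web | 3740.00 | 65.00 | 55.00 | 243100.00 | 205700.00
flange | 3900.00 | 65.00 | 125.00 | 253500.00 | 487500.00
Σ | 7640.00 |  |  | 496600.00 | 693200.00
x_c = 496600.00 / 7640.00 = 65.00 cm
y_c = 693200.00 / 7640.00 = 90.73 cm

x_c = 65.00 cm, y_c = 90.73 cm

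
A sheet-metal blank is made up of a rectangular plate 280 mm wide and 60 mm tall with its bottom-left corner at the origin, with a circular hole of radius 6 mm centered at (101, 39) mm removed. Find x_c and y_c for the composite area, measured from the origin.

x_c = 140.26 mm, y_c = 29.94 mm

Part | A | x̄ᵢ | ȳᵢ | A·x̄ᵢ | A·ȳᵢ
plate | 16800.00 | 140.00 | 30.00 | 2352000.00 | 504000.00
hole | -113.10 | 101.00 | 39.00 | -11422.83 | -4410.80
Σ | 16686.90 |  |  | 2340577.17 | 499589.20
x_c = 2340577.17 / 16686.90 = 140.26 mm
y_c = 499589.20 / 16686.90 = 29.94 mm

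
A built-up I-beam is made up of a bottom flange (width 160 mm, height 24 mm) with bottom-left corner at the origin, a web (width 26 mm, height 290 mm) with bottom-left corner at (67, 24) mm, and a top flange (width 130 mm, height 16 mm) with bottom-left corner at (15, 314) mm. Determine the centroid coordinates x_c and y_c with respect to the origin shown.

bottom flange: A = 160 × 24 = 3840.00, centroid at (80.00, 12.00).
web: A = 26 × 290 = 7540.00, centroid at (80.00, 169.00).
top flange: A = 130 × 16 = 2080.00, centroid at (80.00, 322.00).
ΣA = 13460.00 mm²
ΣAx_c = (3840.00)(80.00) + (7540.00)(80.00) + (2080.00)(80.00) = 1076800.00 mm³
ΣAy_c = (3840.00)(12.00) + (7540.00)(169.00) + (2080.00)(322.00) = 1990100.00 mm³
x_c = 1076800.00 / 13460.00 = 80.00 mm
y_c = 1990100.00 / 13460.00 = 147.85 mm

x_c = 80.00 mm, y_c = 147.85 mm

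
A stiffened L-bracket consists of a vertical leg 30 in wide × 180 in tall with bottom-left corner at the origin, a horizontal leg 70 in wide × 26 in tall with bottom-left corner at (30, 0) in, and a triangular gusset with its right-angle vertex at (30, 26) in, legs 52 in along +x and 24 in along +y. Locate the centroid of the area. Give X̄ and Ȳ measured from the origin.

Part | A | x̄ᵢ | ȳᵢ | A·x̄ᵢ | A·ȳᵢ
vertical leg | 5400.00 | 15.00 | 90.00 | 81000.00 | 486000.00
horizontal leg | 1820.00 | 65.00 | 13.00 | 118300.00 | 23660.00
gusset | 624.00 | 47.33 | 34.00 | 29536.00 | 21216.00
Σ | 7844.00 |  |  | 228836.00 | 530876.00
X̄ = 228836.00 / 7844.00 = 29.17 in
Ȳ = 530876.00 / 7844.00 = 67.68 in

X̄ = 29.17 in, Ȳ = 67.68 in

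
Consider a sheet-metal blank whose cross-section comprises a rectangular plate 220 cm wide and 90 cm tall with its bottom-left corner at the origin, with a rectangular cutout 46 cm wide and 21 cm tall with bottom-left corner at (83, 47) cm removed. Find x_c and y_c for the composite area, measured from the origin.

x_c = 110.21 cm, y_c = 44.36 cm

plate: A = 220 × 90 = 19800.00, centroid at (110.00, 45.00).
hole: A = −(46 × 21) = -966.00, centroid at (106.00, 57.50).
ΣA = 18834.00 cm², ΣAx_c = 2075604.00 cm³, ΣAy_c = 835455.00 cm³.
x_c = 2075604.00/18834.00 = 110.21 cm; y_c = 835455.00/18834.00 = 44.36 cm.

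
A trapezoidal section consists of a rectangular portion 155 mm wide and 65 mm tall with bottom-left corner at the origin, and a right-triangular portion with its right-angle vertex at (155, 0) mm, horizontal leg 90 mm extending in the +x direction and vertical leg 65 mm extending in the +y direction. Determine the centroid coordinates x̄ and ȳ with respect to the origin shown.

Part | A | x̄ᵢ | ȳᵢ | A·x̄ᵢ | A·ȳᵢ
rectangular portion | 10075.00 | 77.50 | 32.50 | 780812.50 | 327437.50
triangular portion | 2925.00 | 185.00 | 21.67 | 541125.00 | 63375.00
Σ | 13000.00 |  |  | 1321937.50 | 390812.50
x̄ = 1321937.50 / 13000.00 = 101.69 mm
ȳ = 390812.50 / 13000.00 = 30.06 mm

x̄ = 101.69 mm, ȳ = 30.06 mm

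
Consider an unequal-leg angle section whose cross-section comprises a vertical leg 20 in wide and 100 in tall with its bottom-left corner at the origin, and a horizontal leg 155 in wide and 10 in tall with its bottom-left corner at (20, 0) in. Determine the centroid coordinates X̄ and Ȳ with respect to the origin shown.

X̄ = 48.20 in, Ȳ = 30.35 in

Part | A | x̄ᵢ | ȳᵢ | A·x̄ᵢ | A·ȳᵢ
vertical leg | 2000.00 | 10.00 | 50.00 | 20000.00 | 100000.00
horizontal leg | 1550.00 | 97.50 | 5.00 | 151125.00 | 7750.00
Σ | 3550.00 |  |  | 171125.00 | 107750.00
X̄ = 171125.00 / 3550.00 = 48.20 in
Ȳ = 107750.00 / 3550.00 = 30.35 in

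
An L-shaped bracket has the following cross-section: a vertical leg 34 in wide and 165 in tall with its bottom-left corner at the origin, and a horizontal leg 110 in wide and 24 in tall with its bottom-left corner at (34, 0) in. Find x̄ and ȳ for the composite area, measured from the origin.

Part | A | x̄ᵢ | ȳᵢ | A·x̄ᵢ | A·ȳᵢ
vertical leg | 5610.00 | 17.00 | 82.50 | 95370.00 | 462825.00
horizontal leg | 2640.00 | 89.00 | 12.00 | 234960.00 | 31680.00
Σ | 8250.00 |  |  | 330330.00 | 494505.00
x̄ = 330330.00 / 8250.00 = 40.04 in
ȳ = 494505.00 / 8250.00 = 59.94 in

x̄ = 40.04 in, ȳ = 59.94 in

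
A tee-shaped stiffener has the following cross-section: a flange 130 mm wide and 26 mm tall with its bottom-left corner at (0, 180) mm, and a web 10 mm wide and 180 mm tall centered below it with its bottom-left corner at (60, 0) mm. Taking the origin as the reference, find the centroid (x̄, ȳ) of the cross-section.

x̄ = 65.00 mm, ȳ = 157.21 mm

web: A = 10 × 180 = 1800.00, centroid at (65.00, 90.00).
flange: A = 130 × 26 = 3380.00, centroid at (65.00, 193.00).
ΣA = 5180.00 mm²
ΣAx̄ = (1800.00)(65.00) + (3380.00)(65.00) = 336700.00 mm³
ΣAȳ = (1800.00)(90.00) + (3380.00)(193.00) = 814340.00 mm³
x̄ = 336700.00 / 5180.00 = 65.00 mm
ȳ = 814340.00 / 5180.00 = 157.21 mm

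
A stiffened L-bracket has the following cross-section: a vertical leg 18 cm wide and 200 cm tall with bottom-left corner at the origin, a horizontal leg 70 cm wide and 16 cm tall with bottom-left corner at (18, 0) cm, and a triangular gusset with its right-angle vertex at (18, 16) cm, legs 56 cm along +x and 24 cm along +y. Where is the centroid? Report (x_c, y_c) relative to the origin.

x_c = 21.59 cm, y_c = 71.42 cm

vertical leg: A = 18 × 200 = 3600.00, centroid at (9.00, 100.00).
horizontal leg: A = 70 × 16 = 1120.00, centroid at (53.00, 8.00).
gusset: A = ½·56·24 = 672.00, centroid at (36.67, 24.00).
ΣA = 5392.00 cm²
ΣAx_c = (3600.00)(9.00) + (1120.00)(53.00) + (672.00)(36.67) = 116400.00 cm³
ΣAy_c = (3600.00)(100.00) + (1120.00)(8.00) + (672.00)(24.00) = 385088.00 cm³
x_c = 116400.00 / 5392.00 = 21.59 cm
y_c = 385088.00 / 5392.00 = 71.42 cm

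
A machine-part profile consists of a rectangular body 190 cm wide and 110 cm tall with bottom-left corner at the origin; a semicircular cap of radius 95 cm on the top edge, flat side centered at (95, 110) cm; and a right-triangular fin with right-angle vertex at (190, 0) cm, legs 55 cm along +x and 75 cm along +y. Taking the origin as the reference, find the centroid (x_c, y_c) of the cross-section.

x_c = 101.29 cm, y_c = 89.72 cm

rectangular body: A = 190 × 110 = 20900.00, centroid at (95.00, 55.00).
semicircular top: A = ½π·95² = 14176.44, centroid at (95.00, 150.32).
triangular fin: A = ½·55·75 = 2062.50, centroid at (208.33, 25.00).
ΣA = 37138.94 cm², ΣAx_c = 3761949.00 cm³, ΣAy_c = 3332053.89 cm³.
x_c = 3761949.00/37138.94 = 101.29 cm; y_c = 3332053.89/37138.94 = 89.72 cm.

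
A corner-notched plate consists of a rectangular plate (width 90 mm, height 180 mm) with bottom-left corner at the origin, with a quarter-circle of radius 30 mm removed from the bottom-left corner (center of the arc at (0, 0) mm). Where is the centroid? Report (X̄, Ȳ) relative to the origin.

Part | A | x̄ᵢ | ȳᵢ | A·x̄ᵢ | A·ȳᵢ
plate | 16200.00 | 45.00 | 90.00 | 729000.00 | 1458000.00
removed quarter-circle | -706.86 | 12.73 | 12.73 | -9000.00 | -9000.00
Σ | 15493.14 |  |  | 720000.00 | 1449000.00
X̄ = 720000.00 / 15493.14 = 46.47 mm
Ȳ = 1449000.00 / 15493.14 = 93.53 mm

X̄ = 46.47 mm, Ȳ = 93.53 mm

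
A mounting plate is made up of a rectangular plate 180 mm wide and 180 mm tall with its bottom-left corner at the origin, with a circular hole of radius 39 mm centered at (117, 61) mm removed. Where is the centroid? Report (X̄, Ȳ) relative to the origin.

plate: A = 180 × 180 = 32400.00, centroid at (90.00, 90.00).
hole: A = −π·39² = -4778.36, centroid at (117.00, 61.00).
ΣA = 27621.64 mm², ΣAX̄ = 2356931.60 mm³, ΣAȲ = 2624519.89 mm³.
X̄ = 2356931.60/27621.64 = 85.33 mm; Ȳ = 2624519.89/27621.64 = 95.02 mm.

X̄ = 85.33 mm, Ȳ = 95.02 mm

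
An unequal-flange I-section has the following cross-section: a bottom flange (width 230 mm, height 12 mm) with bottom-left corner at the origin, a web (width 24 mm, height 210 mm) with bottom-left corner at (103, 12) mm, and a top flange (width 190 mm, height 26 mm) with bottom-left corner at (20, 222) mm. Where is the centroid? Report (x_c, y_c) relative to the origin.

x_c = 115.00 mm, y_c = 138.71 mm

bottom flange: A = 230 × 12 = 2760.00, centroid at (115.00, 6.00).
web: A = 24 × 210 = 5040.00, centroid at (115.00, 117.00).
top flange: A = 190 × 26 = 4940.00, centroid at (115.00, 235.00).
ΣA = 12740.00 mm²
ΣAx_c = (2760.00)(115.00) + (5040.00)(115.00) + (4940.00)(115.00) = 1465100.00 mm³
ΣAy_c = (2760.00)(6.00) + (5040.00)(117.00) + (4940.00)(235.00) = 1767140.00 mm³
x_c = 1465100.00 / 12740.00 = 115.00 mm
y_c = 1767140.00 / 12740.00 = 138.71 mm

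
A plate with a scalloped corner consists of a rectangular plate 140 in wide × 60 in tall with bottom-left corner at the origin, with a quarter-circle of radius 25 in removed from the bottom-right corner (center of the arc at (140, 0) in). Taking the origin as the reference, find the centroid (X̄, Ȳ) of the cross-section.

X̄ = 66.31 in, Ȳ = 31.20 in

plate: A = 140 × 60 = 8400.00, centroid at (70.00, 30.00).
removed quarter-circle: A = −¼π·25² = -490.87, centroid at (129.39, 10.61).
ΣA = 7909.13 in²
ΣAX̄ = (8400.00)(70.00) + (-490.87)(129.39) = 524485.99 in³
ΣAȲ = (8400.00)(30.00) + (-490.87)(10.61) = 246791.67 in³
X̄ = 524485.99 / 7909.13 = 66.31 in
Ȳ = 246791.67 / 7909.13 = 31.20 in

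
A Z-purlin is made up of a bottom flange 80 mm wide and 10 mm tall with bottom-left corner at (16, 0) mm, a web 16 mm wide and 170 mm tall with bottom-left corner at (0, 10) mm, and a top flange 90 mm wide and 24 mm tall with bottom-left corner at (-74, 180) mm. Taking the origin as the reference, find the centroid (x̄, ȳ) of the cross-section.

x̄ = 0.69 mm, ȳ = 119.21 mm

bottom flange: A = 80 × 10 = 800.00, centroid at (56.00, 5.00).
web: A = 16 × 170 = 2720.00, centroid at (8.00, 95.00).
top flange: A = 90 × 24 = 2160.00, centroid at (-29.00, 192.00).
ΣA = 5680.00 mm²
ΣAx̄ = (800.00)(56.00) + (2720.00)(8.00) + (2160.00)(-29.00) = 3920.00 mm³
ΣAȳ = (800.00)(5.00) + (2720.00)(95.00) + (2160.00)(192.00) = 677120.00 mm³
x̄ = 3920.00 / 5680.00 = 0.69 mm
ȳ = 677120.00 / 5680.00 = 119.21 mm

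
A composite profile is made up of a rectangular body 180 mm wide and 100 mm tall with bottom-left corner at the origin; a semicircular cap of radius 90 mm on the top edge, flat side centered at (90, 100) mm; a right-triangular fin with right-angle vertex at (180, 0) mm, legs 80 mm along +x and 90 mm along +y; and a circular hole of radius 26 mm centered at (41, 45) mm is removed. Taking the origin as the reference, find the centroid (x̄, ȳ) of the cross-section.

x̄ = 106.28 mm, ȳ = 82.94 mm

Part | A | x̄ᵢ | ȳᵢ | A·x̄ᵢ | A·ȳᵢ
rectangular body | 18000.00 | 90.00 | 50.00 | 1620000.00 | 900000.00
semicircular top | 12723.45 | 90.00 | 138.20 | 1145110.52 | 1758345.02
triangular fin | 3600.00 | 206.67 | 30.00 | 744000.00 | 108000.00
hole | -2123.72 | 41.00 | 45.00 | -87072.38 | -95567.25
Σ | 32199.73 |  |  | 3422038.14 | 2670777.78
x̄ = 3422038.14 / 32199.73 = 106.28 mm
ȳ = 2670777.78 / 32199.73 = 82.94 mm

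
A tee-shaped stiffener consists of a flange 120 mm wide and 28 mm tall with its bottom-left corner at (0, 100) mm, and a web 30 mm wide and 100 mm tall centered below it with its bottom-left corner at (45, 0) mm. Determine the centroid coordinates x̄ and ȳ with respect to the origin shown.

web: A = 30 × 100 = 3000.00, centroid at (60.00, 50.00).
flange: A = 120 × 28 = 3360.00, centroid at (60.00, 114.00).
ΣA = 6360.00 mm², ΣAx̄ = 381600.00 mm³, ΣAȳ = 533040.00 mm³.
x̄ = 381600.00/6360.00 = 60.00 mm; ȳ = 533040.00/6360.00 = 83.81 mm.

x̄ = 60.00 mm, ȳ = 83.81 mm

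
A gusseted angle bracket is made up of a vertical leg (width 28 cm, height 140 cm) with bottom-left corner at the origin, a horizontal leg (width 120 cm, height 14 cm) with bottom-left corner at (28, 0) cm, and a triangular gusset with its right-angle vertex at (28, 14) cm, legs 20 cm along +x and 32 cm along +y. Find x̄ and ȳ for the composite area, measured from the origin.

x̄ = 36.12 cm, ȳ = 49.67 cm

vertical leg: A = 28 × 140 = 3920.00, centroid at (14.00, 70.00).
horizontal leg: A = 120 × 14 = 1680.00, centroid at (88.00, 7.00).
gusset: A = ½·20·32 = 320.00, centroid at (34.67, 24.67).
ΣA = 5920.00 cm²
ΣAx̄ = (3920.00)(14.00) + (1680.00)(88.00) + (320.00)(34.67) = 213813.33 cm³
ΣAȳ = (3920.00)(70.00) + (1680.00)(7.00) + (320.00)(24.67) = 294053.33 cm³
x̄ = 213813.33 / 5920.00 = 36.12 cm
ȳ = 294053.33 / 5920.00 = 49.67 cm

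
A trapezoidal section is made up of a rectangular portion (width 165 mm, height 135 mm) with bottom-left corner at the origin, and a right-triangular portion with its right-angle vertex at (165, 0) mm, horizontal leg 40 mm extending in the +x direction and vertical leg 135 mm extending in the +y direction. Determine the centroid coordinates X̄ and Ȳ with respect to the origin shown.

X̄ = 92.86 mm, Ȳ = 65.07 mm

Part | A | x̄ᵢ | ȳᵢ | A·x̄ᵢ | A·ȳᵢ
rectangular portion | 22275.00 | 82.50 | 67.50 | 1837687.50 | 1503562.50
triangular portion | 2700.00 | 178.33 | 45.00 | 481500.00 | 121500.00
Σ | 24975.00 |  |  | 2319187.50 | 1625062.50
X̄ = 2319187.50 / 24975.00 = 92.86 mm
Ȳ = 1625062.50 / 24975.00 = 65.07 mm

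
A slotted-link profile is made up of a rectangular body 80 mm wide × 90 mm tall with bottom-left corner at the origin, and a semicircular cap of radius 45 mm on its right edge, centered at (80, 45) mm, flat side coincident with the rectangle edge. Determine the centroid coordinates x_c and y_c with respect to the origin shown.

x_c = 58.11 mm, y_c = 45.00 mm

Part | A | x̄ᵢ | ȳᵢ | A·x̄ᵢ | A·ȳᵢ
rectangular body | 7200.00 | 40.00 | 45.00 | 288000.00 | 324000.00
semicircular end | 3180.86 | 99.10 | 45.00 | 315219.00 | 143138.82
Σ | 10380.86 |  |  | 603219.00 | 467138.82
x_c = 603219.00 / 10380.86 = 58.11 mm
y_c = 467138.82 / 10380.86 = 45.00 mm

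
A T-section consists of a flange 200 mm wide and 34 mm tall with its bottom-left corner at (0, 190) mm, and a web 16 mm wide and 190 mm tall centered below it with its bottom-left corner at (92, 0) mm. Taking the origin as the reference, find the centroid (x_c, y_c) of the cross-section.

web: A = 16 × 190 = 3040.00, centroid at (100.00, 95.00).
flange: A = 200 × 34 = 6800.00, centroid at (100.00, 207.00).
ΣA = 9840.00 mm², ΣAx_c = 984000.00 mm³, ΣAy_c = 1696400.00 mm³.
x_c = 984000.00/9840.00 = 100.00 mm; y_c = 1696400.00/9840.00 = 172.40 mm.

x_c = 100.00 mm, y_c = 172.40 mm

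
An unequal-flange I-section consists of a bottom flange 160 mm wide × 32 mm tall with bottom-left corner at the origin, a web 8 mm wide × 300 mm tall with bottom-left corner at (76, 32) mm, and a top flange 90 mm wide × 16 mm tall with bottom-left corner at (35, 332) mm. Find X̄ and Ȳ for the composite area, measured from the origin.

Part | A | x̄ᵢ | ȳᵢ | A·x̄ᵢ | A·ȳᵢ
bottom flange | 5120.00 | 80.00 | 16.00 | 409600.00 | 81920.00
web | 2400.00 | 80.00 | 182.00 | 192000.00 | 436800.00
top flange | 1440.00 | 80.00 | 340.00 | 115200.00 | 489600.00
Σ | 8960.00 |  |  | 716800.00 | 1008320.00
X̄ = 716800.00 / 8960.00 = 80.00 mm
Ȳ = 1008320.00 / 8960.00 = 112.54 mm

X̄ = 80.00 mm, Ȳ = 112.54 mm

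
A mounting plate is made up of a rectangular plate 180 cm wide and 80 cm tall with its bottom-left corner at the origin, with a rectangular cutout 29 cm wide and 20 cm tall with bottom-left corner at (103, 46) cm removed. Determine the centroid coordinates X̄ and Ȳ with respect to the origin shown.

X̄ = 88.85 cm, Ȳ = 39.33 cm

Part | A | x̄ᵢ | ȳᵢ | A·x̄ᵢ | A·ȳᵢ
plate | 14400.00 | 90.00 | 40.00 | 1296000.00 | 576000.00
hole | -580.00 | 117.50 | 56.00 | -68150.00 | -32480.00
Σ | 13820.00 |  |  | 1227850.00 | 543520.00
X̄ = 1227850.00 / 13820.00 = 88.85 cm
Ȳ = 543520.00 / 13820.00 = 39.33 cm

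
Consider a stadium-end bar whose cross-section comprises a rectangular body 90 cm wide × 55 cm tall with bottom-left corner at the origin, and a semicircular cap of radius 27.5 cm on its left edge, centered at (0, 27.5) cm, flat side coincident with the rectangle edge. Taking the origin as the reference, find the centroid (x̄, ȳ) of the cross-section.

rectangular body: A = 90 × 55 = 4950.00, centroid at (45.00, 27.50).
semicircular end: A = ½π·27.5² = 1187.91, centroid at (-11.67, 27.50).
ΣA = 6137.91 cm², ΣAx̄ = 208885.42 cm³, ΣAȳ = 168792.65 cm³.
x̄ = 208885.42/6137.91 = 34.03 cm; ȳ = 168792.65/6137.91 = 27.50 cm.

x̄ = 34.03 cm, ȳ = 27.50 cm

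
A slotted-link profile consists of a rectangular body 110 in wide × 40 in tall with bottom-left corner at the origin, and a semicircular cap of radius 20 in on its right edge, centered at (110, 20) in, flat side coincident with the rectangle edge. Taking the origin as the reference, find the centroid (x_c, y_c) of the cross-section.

rectangular body: A = 110 × 40 = 4400.00, centroid at (55.00, 20.00).
semicircular end: A = ½π·20² = 628.32, centroid at (118.49, 20.00).
ΣA = 5028.32 in², ΣAx_c = 316448.37 in³, ΣAy_c = 100566.37 in³.
x_c = 316448.37/5028.32 = 62.93 in; y_c = 100566.37/5028.32 = 20.00 in.

x_c = 62.93 in, y_c = 20.00 in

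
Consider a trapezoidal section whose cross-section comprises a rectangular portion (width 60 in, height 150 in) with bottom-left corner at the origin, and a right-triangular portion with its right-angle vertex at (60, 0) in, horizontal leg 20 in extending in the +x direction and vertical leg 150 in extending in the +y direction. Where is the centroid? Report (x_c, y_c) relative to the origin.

x_c = 35.24 in, y_c = 71.43 in

rectangular portion: A = 60 × 150 = 9000.00, centroid at (30.00, 75.00).
triangular portion: A = ½·20·150 = 1500.00, centroid at (66.67, 50.00).
ΣA = 10500.00 in², ΣAx_c = 370000.00 in³, ΣAy_c = 750000.00 in³.
x_c = 370000.00/10500.00 = 35.24 in; y_c = 750000.00/10500.00 = 71.43 in.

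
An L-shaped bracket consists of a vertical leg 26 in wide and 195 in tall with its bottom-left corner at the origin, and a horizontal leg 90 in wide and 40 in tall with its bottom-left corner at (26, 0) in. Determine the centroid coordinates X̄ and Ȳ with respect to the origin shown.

X̄ = 37.08 in, Ȳ = 65.32 in

Part | A | x̄ᵢ | ȳᵢ | A·x̄ᵢ | A·ȳᵢ
vertical leg | 5070.00 | 13.00 | 97.50 | 65910.00 | 494325.00
horizontal leg | 3600.00 | 71.00 | 20.00 | 255600.00 | 72000.00
Σ | 8670.00 |  |  | 321510.00 | 566325.00
X̄ = 321510.00 / 8670.00 = 37.08 in
Ȳ = 566325.00 / 8670.00 = 65.32 in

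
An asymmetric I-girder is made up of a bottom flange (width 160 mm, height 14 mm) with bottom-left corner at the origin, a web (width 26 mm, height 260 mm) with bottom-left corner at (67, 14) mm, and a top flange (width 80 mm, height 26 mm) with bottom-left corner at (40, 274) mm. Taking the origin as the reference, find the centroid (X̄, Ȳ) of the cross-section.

Part | A | x̄ᵢ | ȳᵢ | A·x̄ᵢ | A·ȳᵢ
bottom flange | 2240.00 | 80.00 | 7.00 | 179200.00 | 15680.00
web | 6760.00 | 80.00 | 144.00 | 540800.00 | 973440.00
top flange | 2080.00 | 80.00 | 287.00 | 166400.00 | 596960.00
Σ | 11080.00 |  |  | 886400.00 | 1586080.00
X̄ = 886400.00 / 11080.00 = 80.00 mm
Ȳ = 1586080.00 / 11080.00 = 143.15 mm

X̄ = 80.00 mm, Ȳ = 143.15 mm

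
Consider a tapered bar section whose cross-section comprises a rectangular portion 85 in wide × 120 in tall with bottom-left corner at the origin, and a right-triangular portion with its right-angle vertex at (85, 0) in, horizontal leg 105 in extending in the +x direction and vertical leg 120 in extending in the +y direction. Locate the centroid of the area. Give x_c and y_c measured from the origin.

x_c = 72.09 in, y_c = 52.36 in

Part | A | x̄ᵢ | ȳᵢ | A·x̄ᵢ | A·ȳᵢ
rectangular portion | 10200.00 | 42.50 | 60.00 | 433500.00 | 612000.00
triangular portion | 6300.00 | 120.00 | 40.00 | 756000.00 | 252000.00
Σ | 16500.00 |  |  | 1189500.00 | 864000.00
x_c = 1189500.00 / 16500.00 = 72.09 in
y_c = 864000.00 / 16500.00 = 52.36 in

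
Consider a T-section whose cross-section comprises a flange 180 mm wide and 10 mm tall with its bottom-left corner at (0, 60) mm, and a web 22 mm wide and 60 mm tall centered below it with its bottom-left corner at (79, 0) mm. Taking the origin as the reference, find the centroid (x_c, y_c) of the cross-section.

web: A = 22 × 60 = 1320.00, centroid at (90.00, 30.00).
flange: A = 180 × 10 = 1800.00, centroid at (90.00, 65.00).
ΣA = 3120.00 mm², ΣAx_c = 280800.00 mm³, ΣAy_c = 156600.00 mm³.
x_c = 280800.00/3120.00 = 90.00 mm; y_c = 156600.00/3120.00 = 50.19 mm.

x_c = 90.00 mm, y_c = 50.19 mm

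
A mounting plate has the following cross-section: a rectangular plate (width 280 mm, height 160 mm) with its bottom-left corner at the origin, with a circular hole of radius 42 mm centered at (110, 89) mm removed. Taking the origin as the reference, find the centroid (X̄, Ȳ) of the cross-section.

X̄ = 144.23 mm, Ȳ = 78.73 mm

plate: A = 280 × 160 = 44800.00, centroid at (140.00, 80.00).
hole: A = −π·42² = -5541.77, centroid at (110.00, 89.00).
ΣA = 39258.23 mm², ΣAX̄ = 5662405.36 mm³, ΣAȲ = 3090782.52 mm³.
X̄ = 5662405.36/39258.23 = 144.23 mm; Ȳ = 3090782.52/39258.23 = 78.73 mm.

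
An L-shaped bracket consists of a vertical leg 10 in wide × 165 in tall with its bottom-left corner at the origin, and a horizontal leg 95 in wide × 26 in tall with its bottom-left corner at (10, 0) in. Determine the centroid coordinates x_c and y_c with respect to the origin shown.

vertical leg: A = 10 × 165 = 1650.00, centroid at (5.00, 82.50).
horizontal leg: A = 95 × 26 = 2470.00, centroid at (57.50, 13.00).
ΣA = 4120.00 in², ΣAx_c = 150275.00 in³, ΣAy_c = 168235.00 in³.
x_c = 150275.00/4120.00 = 36.47 in; y_c = 168235.00/4120.00 = 40.83 in.

x_c = 36.47 in, y_c = 40.83 in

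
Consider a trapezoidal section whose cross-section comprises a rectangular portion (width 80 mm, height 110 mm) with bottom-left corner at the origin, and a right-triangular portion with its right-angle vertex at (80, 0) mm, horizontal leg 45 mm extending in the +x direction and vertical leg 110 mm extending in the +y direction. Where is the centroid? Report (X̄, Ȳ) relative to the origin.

rectangular portion: A = 80 × 110 = 8800.00, centroid at (40.00, 55.00).
triangular portion: A = ½·45·110 = 2475.00, centroid at (95.00, 36.67).
ΣA = 11275.00 mm²
ΣAX̄ = (8800.00)(40.00) + (2475.00)(95.00) = 587125.00 mm³
ΣAȲ = (8800.00)(55.00) + (2475.00)(36.67) = 574750.00 mm³
X̄ = 587125.00 / 11275.00 = 52.07 mm
Ȳ = 574750.00 / 11275.00 = 50.98 mm

X̄ = 52.07 mm, Ȳ = 50.98 mm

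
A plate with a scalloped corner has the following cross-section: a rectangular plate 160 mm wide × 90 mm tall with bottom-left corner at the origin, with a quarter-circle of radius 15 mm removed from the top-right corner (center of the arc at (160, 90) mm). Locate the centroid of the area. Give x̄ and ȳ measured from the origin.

Part | A | x̄ᵢ | ȳᵢ | A·x̄ᵢ | A·ȳᵢ
plate | 14400.00 | 80.00 | 45.00 | 1152000.00 | 648000.00
removed quarter-circle | -176.71 | 153.63 | 83.63 | -27149.33 | -14779.31
Σ | 14223.29 |  |  | 1124850.67 | 633220.69
x̄ = 1124850.67 / 14223.29 = 79.09 mm
ȳ = 633220.69 / 14223.29 = 44.52 mm

x̄ = 79.09 mm, ȳ = 44.52 mm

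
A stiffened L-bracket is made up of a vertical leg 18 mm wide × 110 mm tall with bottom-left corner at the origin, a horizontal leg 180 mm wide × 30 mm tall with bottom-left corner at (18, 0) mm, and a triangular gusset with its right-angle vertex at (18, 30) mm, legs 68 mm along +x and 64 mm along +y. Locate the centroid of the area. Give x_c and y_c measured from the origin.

vertical leg: A = 18 × 110 = 1980.00, centroid at (9.00, 55.00).
horizontal leg: A = 180 × 30 = 5400.00, centroid at (108.00, 15.00).
gusset: A = ½·68·64 = 2176.00, centroid at (40.67, 51.33).
ΣA = 9556.00 mm²
ΣAx_c = (1980.00)(9.00) + (5400.00)(108.00) + (2176.00)(40.67) = 689510.67 mm³
ΣAy_c = (1980.00)(55.00) + (5400.00)(15.00) + (2176.00)(51.33) = 301601.33 mm³
x_c = 689510.67 / 9556.00 = 72.15 mm
y_c = 301601.33 / 9556.00 = 31.56 mm

x_c = 72.15 mm, y_c = 31.56 mm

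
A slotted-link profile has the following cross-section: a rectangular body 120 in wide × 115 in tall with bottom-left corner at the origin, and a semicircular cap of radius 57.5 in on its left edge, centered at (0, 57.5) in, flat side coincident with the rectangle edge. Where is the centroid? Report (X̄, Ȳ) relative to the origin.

X̄ = 36.92 in, Ȳ = 57.50 in

rectangular body: A = 120 × 115 = 13800.00, centroid at (60.00, 57.50).
semicircular end: A = ½π·57.5² = 5193.45, centroid at (-24.40, 57.50).
ΣA = 18993.45 in², ΣAX̄ = 701260.42 in³, ΣAȲ = 1092123.11 in³.
X̄ = 701260.42/18993.45 = 36.92 in; Ȳ = 1092123.11/18993.45 = 57.50 in.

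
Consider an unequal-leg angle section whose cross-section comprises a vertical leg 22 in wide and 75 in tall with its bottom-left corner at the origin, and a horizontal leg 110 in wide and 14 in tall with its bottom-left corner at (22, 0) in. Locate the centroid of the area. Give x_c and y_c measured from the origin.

vertical leg: A = 22 × 75 = 1650.00, centroid at (11.00, 37.50).
horizontal leg: A = 110 × 14 = 1540.00, centroid at (77.00, 7.00).
ΣA = 3190.00 in²
ΣAx_c = (1650.00)(11.00) + (1540.00)(77.00) = 136730.00 in³
ΣAy_c = (1650.00)(37.50) + (1540.00)(7.00) = 72655.00 in³
x_c = 136730.00 / 3190.00 = 42.86 in
y_c = 72655.00 / 3190.00 = 22.78 in

x_c = 42.86 in, y_c = 22.78 in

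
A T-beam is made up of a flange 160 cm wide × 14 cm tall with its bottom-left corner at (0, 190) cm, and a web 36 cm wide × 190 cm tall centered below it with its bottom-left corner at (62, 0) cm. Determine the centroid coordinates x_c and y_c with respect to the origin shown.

x_c = 80.00 cm, y_c = 120.16 cm

web: A = 36 × 190 = 6840.00, centroid at (80.00, 95.00).
flange: A = 160 × 14 = 2240.00, centroid at (80.00, 197.00).
ΣA = 9080.00 cm², ΣAx_c = 726400.00 cm³, ΣAy_c = 1091080.00 cm³.
x_c = 726400.00/9080.00 = 80.00 cm; y_c = 1091080.00/9080.00 = 120.16 cm.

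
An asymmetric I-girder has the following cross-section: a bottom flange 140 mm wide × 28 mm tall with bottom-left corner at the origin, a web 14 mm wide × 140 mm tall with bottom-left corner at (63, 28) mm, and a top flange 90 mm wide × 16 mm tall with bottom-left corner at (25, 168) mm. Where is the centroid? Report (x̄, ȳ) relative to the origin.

x̄ = 70.00 mm, ȳ = 68.36 mm

bottom flange: A = 140 × 28 = 3920.00, centroid at (70.00, 14.00).
web: A = 14 × 140 = 1960.00, centroid at (70.00, 98.00).
top flange: A = 90 × 16 = 1440.00, centroid at (70.00, 176.00).
ΣA = 7320.00 mm²
ΣAx̄ = (3920.00)(70.00) + (1960.00)(70.00) + (1440.00)(70.00) = 512400.00 mm³
ΣAȳ = (3920.00)(14.00) + (1960.00)(98.00) + (1440.00)(176.00) = 500400.00 mm³
x̄ = 512400.00 / 7320.00 = 70.00 mm
ȳ = 500400.00 / 7320.00 = 68.36 mm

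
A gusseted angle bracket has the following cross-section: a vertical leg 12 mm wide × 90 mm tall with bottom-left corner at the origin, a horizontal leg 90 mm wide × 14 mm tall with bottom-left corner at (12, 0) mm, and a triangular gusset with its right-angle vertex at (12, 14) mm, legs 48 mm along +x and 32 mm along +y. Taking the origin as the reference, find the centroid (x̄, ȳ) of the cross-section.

x̄ = 32.11 mm, ȳ = 24.57 mm

vertical leg: A = 12 × 90 = 1080.00, centroid at (6.00, 45.00).
horizontal leg: A = 90 × 14 = 1260.00, centroid at (57.00, 7.00).
gusset: A = ½·48·32 = 768.00, centroid at (28.00, 24.67).
ΣA = 3108.00 mm², ΣAx̄ = 99804.00 mm³, ΣAȳ = 76364.00 mm³.
x̄ = 99804.00/3108.00 = 32.11 mm; ȳ = 76364.00/3108.00 = 24.57 mm.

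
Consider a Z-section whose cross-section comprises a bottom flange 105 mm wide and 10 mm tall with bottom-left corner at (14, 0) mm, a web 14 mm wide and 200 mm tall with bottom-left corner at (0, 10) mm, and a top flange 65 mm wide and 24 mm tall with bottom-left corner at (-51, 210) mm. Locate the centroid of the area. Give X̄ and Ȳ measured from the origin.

bottom flange: A = 105 × 10 = 1050.00, centroid at (66.50, 5.00).
web: A = 14 × 200 = 2800.00, centroid at (7.00, 110.00).
top flange: A = 65 × 24 = 1560.00, centroid at (-18.50, 222.00).
ΣA = 5410.00 mm²
ΣAX̄ = (1050.00)(66.50) + (2800.00)(7.00) + (1560.00)(-18.50) = 60565.00 mm³
ΣAȲ = (1050.00)(5.00) + (2800.00)(110.00) + (1560.00)(222.00) = 659570.00 mm³
X̄ = 60565.00 / 5410.00 = 11.20 mm
Ȳ = 659570.00 / 5410.00 = 121.92 mm

X̄ = 11.20 mm, Ȳ = 121.92 mm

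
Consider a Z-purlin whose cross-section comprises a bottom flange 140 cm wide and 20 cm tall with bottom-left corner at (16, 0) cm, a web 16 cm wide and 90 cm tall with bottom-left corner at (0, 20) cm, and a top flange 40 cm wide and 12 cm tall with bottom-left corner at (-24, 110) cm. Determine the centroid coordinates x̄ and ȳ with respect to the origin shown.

x̄ = 53.05 cm, ȳ = 37.56 cm

bottom flange: A = 140 × 20 = 2800.00, centroid at (86.00, 10.00).
web: A = 16 × 90 = 1440.00, centroid at (8.00, 65.00).
top flange: A = 40 × 12 = 480.00, centroid at (-4.00, 116.00).
ΣA = 4720.00 cm², ΣAx̄ = 250400.00 cm³, ΣAȳ = 177280.00 cm³.
x̄ = 250400.00/4720.00 = 53.05 cm; ȳ = 177280.00/4720.00 = 37.56 cm.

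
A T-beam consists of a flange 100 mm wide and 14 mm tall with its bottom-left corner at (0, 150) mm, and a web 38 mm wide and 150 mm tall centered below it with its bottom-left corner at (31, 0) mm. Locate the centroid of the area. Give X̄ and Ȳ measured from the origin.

X̄ = 50.00 mm, Ȳ = 91.17 mm

Part | A | x̄ᵢ | ȳᵢ | A·x̄ᵢ | A·ȳᵢ
web | 5700.00 | 50.00 | 75.00 | 285000.00 | 427500.00
flange | 1400.00 | 50.00 | 157.00 | 70000.00 | 219800.00
Σ | 7100.00 |  |  | 355000.00 | 647300.00
X̄ = 355000.00 / 7100.00 = 50.00 mm
Ȳ = 647300.00 / 7100.00 = 91.17 mm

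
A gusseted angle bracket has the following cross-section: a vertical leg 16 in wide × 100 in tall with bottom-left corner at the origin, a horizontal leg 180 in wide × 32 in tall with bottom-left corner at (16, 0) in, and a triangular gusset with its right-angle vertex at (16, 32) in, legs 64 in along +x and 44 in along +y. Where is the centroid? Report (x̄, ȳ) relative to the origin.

Part | A | x̄ᵢ | ȳᵢ | A·x̄ᵢ | A·ȳᵢ
vertical leg | 1600.00 | 8.00 | 50.00 | 12800.00 | 80000.00
horizontal leg | 5760.00 | 106.00 | 16.00 | 610560.00 | 92160.00
gusset | 1408.00 | 37.33 | 46.67 | 52565.33 | 65706.67
Σ | 8768.00 |  |  | 675925.33 | 237866.67
x̄ = 675925.33 / 8768.00 = 77.09 in
ȳ = 237866.67 / 8768.00 = 27.13 in

x̄ = 77.09 in, ȳ = 27.13 in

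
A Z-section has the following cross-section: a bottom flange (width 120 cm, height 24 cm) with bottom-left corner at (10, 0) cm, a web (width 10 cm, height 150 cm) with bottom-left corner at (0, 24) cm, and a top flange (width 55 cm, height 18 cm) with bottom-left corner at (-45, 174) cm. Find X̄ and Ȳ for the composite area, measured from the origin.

X̄ = 35.71 cm, Ȳ = 67.83 cm

Part | A | x̄ᵢ | ȳᵢ | A·x̄ᵢ | A·ȳᵢ
bottom flange | 2880.00 | 70.00 | 12.00 | 201600.00 | 34560.00
web | 1500.00 | 5.00 | 99.00 | 7500.00 | 148500.00
top flange | 990.00 | -17.50 | 183.00 | -17325.00 | 181170.00
Σ | 5370.00 |  |  | 191775.00 | 364230.00
X̄ = 191775.00 / 5370.00 = 35.71 cm
Ȳ = 364230.00 / 5370.00 = 67.83 cm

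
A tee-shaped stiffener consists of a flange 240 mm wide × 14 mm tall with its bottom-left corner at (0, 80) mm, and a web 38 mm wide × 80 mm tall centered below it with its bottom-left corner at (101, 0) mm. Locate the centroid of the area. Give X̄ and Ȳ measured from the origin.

X̄ = 120.00 mm, Ȳ = 64.67 mm

Part | A | x̄ᵢ | ȳᵢ | A·x̄ᵢ | A·ȳᵢ
web | 3040.00 | 120.00 | 40.00 | 364800.00 | 121600.00
flange | 3360.00 | 120.00 | 87.00 | 403200.00 | 292320.00
Σ | 6400.00 |  |  | 768000.00 | 413920.00
X̄ = 768000.00 / 6400.00 = 120.00 mm
Ȳ = 413920.00 / 6400.00 = 64.67 mm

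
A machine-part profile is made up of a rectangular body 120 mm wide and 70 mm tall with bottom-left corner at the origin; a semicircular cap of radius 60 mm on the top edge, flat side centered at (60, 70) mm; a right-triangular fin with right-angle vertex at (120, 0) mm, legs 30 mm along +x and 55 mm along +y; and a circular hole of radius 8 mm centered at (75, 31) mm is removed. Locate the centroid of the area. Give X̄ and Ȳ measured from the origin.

X̄ = 63.73 mm, Ȳ = 57.41 mm

Part | A | x̄ᵢ | ȳᵢ | A·x̄ᵢ | A·ȳᵢ
rectangular body | 8400.00 | 60.00 | 35.00 | 504000.00 | 294000.00
semicircular top | 5654.87 | 60.00 | 95.46 | 339292.01 | 539840.67
triangular fin | 825.00 | 130.00 | 18.33 | 107250.00 | 15125.00
hole | -201.06 | 75.00 | 31.00 | -15079.64 | -6232.92
Σ | 14678.80 |  |  | 935462.36 | 842732.75
X̄ = 935462.36 / 14678.80 = 63.73 mm
Ȳ = 842732.75 / 14678.80 = 57.41 mm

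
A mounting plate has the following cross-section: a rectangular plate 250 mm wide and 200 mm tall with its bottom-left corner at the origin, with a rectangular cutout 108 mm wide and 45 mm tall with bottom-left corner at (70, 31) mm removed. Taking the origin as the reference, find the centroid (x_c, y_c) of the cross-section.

plate: A = 250 × 200 = 50000.00, centroid at (125.00, 100.00).
hole: A = −(108 × 45) = -4860.00, centroid at (124.00, 53.50).
ΣA = 45140.00 mm², ΣAx_c = 5647360.00 mm³, ΣAy_c = 4739990.00 mm³.
x_c = 5647360.00/45140.00 = 125.11 mm; y_c = 4739990.00/45140.00 = 105.01 mm.

x_c = 125.11 mm, y_c = 105.01 mm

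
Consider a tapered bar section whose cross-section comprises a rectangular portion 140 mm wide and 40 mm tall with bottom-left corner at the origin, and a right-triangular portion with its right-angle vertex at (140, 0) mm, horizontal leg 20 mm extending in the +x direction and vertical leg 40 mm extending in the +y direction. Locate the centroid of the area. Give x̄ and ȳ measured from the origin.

rectangular portion: A = 140 × 40 = 5600.00, centroid at (70.00, 20.00).
triangular portion: A = ½·20·40 = 400.00, centroid at (146.67, 13.33).
ΣA = 6000.00 mm²
ΣAx̄ = (5600.00)(70.00) + (400.00)(146.67) = 450666.67 mm³
ΣAȳ = (5600.00)(20.00) + (400.00)(13.33) = 117333.33 mm³
x̄ = 450666.67 / 6000.00 = 75.11 mm
ȳ = 117333.33 / 6000.00 = 19.56 mm

x̄ = 75.11 mm, ȳ = 19.56 mm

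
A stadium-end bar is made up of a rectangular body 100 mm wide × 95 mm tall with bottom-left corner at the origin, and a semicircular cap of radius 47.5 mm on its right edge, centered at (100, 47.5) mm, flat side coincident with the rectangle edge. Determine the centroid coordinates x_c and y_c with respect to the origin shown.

x_c = 69.06 mm, y_c = 47.50 mm

rectangular body: A = 100 × 95 = 9500.00, centroid at (50.00, 47.50).
semicircular end: A = ½π·47.5² = 3544.11, centroid at (120.16, 47.50).
ΣA = 13044.11 mm², ΣAx_c = 900858.84 mm³, ΣAy_c = 619595.19 mm³.
x_c = 900858.84/13044.11 = 69.06 mm; y_c = 619595.19/13044.11 = 47.50 mm.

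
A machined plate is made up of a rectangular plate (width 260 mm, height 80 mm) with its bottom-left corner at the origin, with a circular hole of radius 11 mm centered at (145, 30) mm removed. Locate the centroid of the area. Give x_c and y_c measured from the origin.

x_c = 129.72 mm, y_c = 40.19 mm

plate: A = 260 × 80 = 20800.00, centroid at (130.00, 40.00).
hole: A = −π·11² = -380.13, centroid at (145.00, 30.00).
ΣA = 20419.87 mm², ΣAx_c = 2648880.76 mm³, ΣAy_c = 820596.02 mm³.
x_c = 2648880.76/20419.87 = 129.72 mm; y_c = 820596.02/20419.87 = 40.19 mm.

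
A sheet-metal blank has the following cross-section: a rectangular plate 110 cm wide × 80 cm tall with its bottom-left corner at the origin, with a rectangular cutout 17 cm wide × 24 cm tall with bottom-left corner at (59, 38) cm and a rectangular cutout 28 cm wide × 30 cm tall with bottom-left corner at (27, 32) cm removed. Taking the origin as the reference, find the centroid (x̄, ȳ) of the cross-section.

Part | A | x̄ᵢ | ȳᵢ | A·x̄ᵢ | A·ȳᵢ
plate | 8800.00 | 55.00 | 40.00 | 484000.00 | 352000.00
hole 1 | -408.00 | 67.50 | 50.00 | -27540.00 | -20400.00
hole 2 | -840.00 | 41.00 | 47.00 | -34440.00 | -39480.00
Σ | 7552.00 |  |  | 422020.00 | 292120.00
x̄ = 422020.00 / 7552.00 = 55.88 cm
ȳ = 292120.00 / 7552.00 = 38.68 cm

x̄ = 55.88 cm, ȳ = 38.68 cm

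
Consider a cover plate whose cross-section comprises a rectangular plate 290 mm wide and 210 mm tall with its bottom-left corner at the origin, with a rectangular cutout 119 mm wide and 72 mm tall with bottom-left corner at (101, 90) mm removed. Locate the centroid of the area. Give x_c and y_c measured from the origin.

Part | A | x̄ᵢ | ȳᵢ | A·x̄ᵢ | A·ȳᵢ
plate | 60900.00 | 145.00 | 105.00 | 8830500.00 | 6394500.00
hole | -8568.00 | 160.50 | 126.00 | -1375164.00 | -1079568.00
Σ | 52332.00 |  |  | 7455336.00 | 5314932.00
x_c = 7455336.00 / 52332.00 = 142.46 mm
y_c = 5314932.00 / 52332.00 = 101.56 mm

x_c = 142.46 mm, y_c = 101.56 mm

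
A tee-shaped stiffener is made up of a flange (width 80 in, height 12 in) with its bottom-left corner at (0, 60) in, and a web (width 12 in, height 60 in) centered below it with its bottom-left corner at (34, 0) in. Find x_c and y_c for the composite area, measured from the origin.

x_c = 40.00 in, y_c = 50.57 in

web: A = 12 × 60 = 720.00, centroid at (40.00, 30.00).
flange: A = 80 × 12 = 960.00, centroid at (40.00, 66.00).
ΣA = 1680.00 in²
ΣAx_c = (720.00)(40.00) + (960.00)(40.00) = 67200.00 in³
ΣAy_c = (720.00)(30.00) + (960.00)(66.00) = 84960.00 in³
x_c = 67200.00 / 1680.00 = 40.00 in
y_c = 84960.00 / 1680.00 = 50.57 in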